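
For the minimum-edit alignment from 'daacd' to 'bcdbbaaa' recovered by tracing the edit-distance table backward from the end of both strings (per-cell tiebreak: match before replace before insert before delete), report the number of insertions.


Edit distance = 6. Backtracking from cell (5, 8) with preference match > replace > insert > delete,
then listing the resulting alignment 'daacd' -> 'bcdbbaaa' left to right:
  Step 1: insert 'b' [insertion #1]
  Step 2: insert 'c' [insertion #2]
  Step 3: keep 'd'
  Step 4: insert 'b' [insertion #3]
  Step 5: replace a->b
  Step 6: keep 'a'
  Step 7: replace c->a
  Step 8: replace d->a
Total insertions: 3

3


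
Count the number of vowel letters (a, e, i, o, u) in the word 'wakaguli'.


Scanning each character of 'wakaguli':
  Position 1: 'w' -> consonant (running count: 0)
  Position 2: 'a' -> vowel (running count: 1)
  Position 3: 'k' -> consonant (running count: 1)
  Position 4: 'a' -> vowel (running count: 2)
  Position 5: 'g' -> consonant (running count: 2)
  Position 6: 'u' -> vowel (running count: 3)
  Position 7: 'l' -> consonant (running count: 3)
  Position 8: 'i' -> vowel (running count: 4)
Total vowels: 4

4


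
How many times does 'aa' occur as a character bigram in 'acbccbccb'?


Scanning 'acbccbccb' for bigram 'aa':
  Position 0: 'ac' -> no
  Position 1: 'cb' -> no
  Position 2: 'bc' -> no
  Position 3: 'cc' -> no
  Position 4: 'cb' -> no
  Position 5: 'bc' -> no
  Position 6: 'cc' -> no
  Position 7: 'cb' -> no
Total matches: 0

0


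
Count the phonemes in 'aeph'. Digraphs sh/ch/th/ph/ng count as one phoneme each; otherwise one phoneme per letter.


Parsing 'aeph' greedily, digraphs first:
  'a' -> vowel phoneme (phonemes so far: 1)
  'e' -> vowel phoneme (phonemes so far: 2)
  'ph' -> digraph (1 consonant phoneme) (phonemes so far: 3)
Total phonemes: 3

3


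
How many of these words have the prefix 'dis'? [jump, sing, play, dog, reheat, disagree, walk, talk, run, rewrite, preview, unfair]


Checking each word for prefix 'dis':
  'jump' -> no (count: 0)
  'sing' -> no (count: 0)
  'play' -> no (count: 0)
  'dog' -> no (count: 0)
  'reheat' -> no (count: 0)
  'disagree' -> YES, starts with 'dis' (count: 1)
  'walk' -> no (count: 1)
  'talk' -> no (count: 1)
  'run' -> no (count: 1)
  'rewrite' -> no (count: 1)
  'preview' -> no (count: 1)
  'unfair' -> no (count: 1)
Total with prefix 'dis': 1

1


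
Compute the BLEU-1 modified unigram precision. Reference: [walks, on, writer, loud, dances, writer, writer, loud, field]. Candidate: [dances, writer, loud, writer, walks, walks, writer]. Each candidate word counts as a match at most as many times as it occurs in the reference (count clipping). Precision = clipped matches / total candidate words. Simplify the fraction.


Reference word counts: {'dances': 1, 'field': 1, 'loud': 2, 'on': 1, 'walks': 1, 'writer': 3}
Checking each candidate word (with clipping):
  'dances' -> in reference (ref count 1, used 1/1) -> match (matches: 1)
  'writer' -> in reference (ref count 3, used 1/3) -> match (matches: 2)
  'loud' -> in reference (ref count 2, used 1/2) -> match (matches: 3)
  'writer' -> in reference (ref count 3, used 2/3) -> match (matches: 4)
  'walks' -> in reference (ref count 1, used 1/1) -> match (matches: 5)
  'walks' -> ref count 1 already used up (1/1) -> clipped, no match (matches: 5)
  'writer' -> in reference (ref count 3, used 3/3) -> match (matches: 6)
Clipped matches: 6, Candidate length: 7
Precision = 6/7

6/7


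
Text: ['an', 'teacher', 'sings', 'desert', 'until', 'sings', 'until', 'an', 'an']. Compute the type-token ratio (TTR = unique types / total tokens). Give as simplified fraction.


Tokens: 9
Unique types: ('an', 'desert', 'sings', 'teacher', 'until') = 5
TTR = 5/9
Already in lowest terms.

5/9


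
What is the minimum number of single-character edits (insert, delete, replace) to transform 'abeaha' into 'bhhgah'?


Building DP table for s1='abeaha' (len 6) and s2='bhhgah' (len 6):
       b  h  h  g  a  h
    0  1  2  3  4  5  6
  a 1  1  2  3  4  4  5
  b 2  1  2  3  4  5  5
  e 3  2  2  3  4  5  6
  a 4  3  3  3  4  4  5
  h 5  4  3  3  4  5  4
  a 6  5  4  4  4  4  5
Edit distance = dp[6][6] = 5

5


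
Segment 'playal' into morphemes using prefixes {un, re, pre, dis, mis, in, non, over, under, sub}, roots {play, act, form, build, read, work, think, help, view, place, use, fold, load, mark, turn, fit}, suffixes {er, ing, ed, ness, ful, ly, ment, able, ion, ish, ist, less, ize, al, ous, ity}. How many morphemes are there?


Segmenting 'playal' against the inventory:
  'play' -> root (morpheme 1)
  'al' -> suffix (morpheme 2)
Total morphemes: 2

2


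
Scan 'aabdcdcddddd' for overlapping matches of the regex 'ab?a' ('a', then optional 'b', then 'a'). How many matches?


Pattern: ab?a means 'a', then optional 'b', then 'a'.
Scanning 'aabdcdcddddd' position-by-position:
  Pos 0: window 'aab' -> MATCH
  Pos 1: window 'abd' -> no
  Pos 2: window 'bdc' -> no
  Pos 3: window 'dcd' -> no
  Pos 4: window 'cdc' -> no
  Pos 5: window 'dcd' -> no
  Pos 6: window 'cdd' -> no
  Pos 7: window 'ddd' -> no
  Pos 8: window 'ddd' -> no
  Pos 9: window 'ddd' -> no
  Pos 10: window 'dd' -> no
  Pos 11: window 'd' -> no
Total matches: 1

1


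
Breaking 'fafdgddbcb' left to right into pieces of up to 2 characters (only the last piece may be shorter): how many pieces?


'fafdgddbcb' has 10 characters.
Chunking with max size 2:
  Chunk 1: 'fa' (positions 0-1)
  Chunk 2: 'fd' (positions 2-3)
  Chunk 3: 'gd' (positions 4-5)
  Chunk 4: 'db' (positions 6-7)
  Chunk 5: 'cb' (positions 8-9)
Total chunks: ceil(10 / 2) = 5

5


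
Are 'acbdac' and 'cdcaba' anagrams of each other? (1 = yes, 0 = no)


Sort characters of 'acbdac': 'aabccd'
Sort characters of 'cdcaba': 'aabccd'
Sorted forms match -> they ARE anagrams
Result: 1

1


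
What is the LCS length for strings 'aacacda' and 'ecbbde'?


DP table for LCS of 'aacacda' and 'ecbbde':
       e  c  b  b  d  e
    0  0  0  0  0  0  0
  a 0  0  0  0  0  0  0
  a 0  0  0  0  0  0  0
  c 0  0  1  1  1  1  1
  a 0  0  1  1  1  1  1
  c 0  0  1  1  1  1  1
  d 0  0  1  1  1  2  2
  a 0  0  1  1  1  2  2
LCS: 'cd'
LCS length = 2

2


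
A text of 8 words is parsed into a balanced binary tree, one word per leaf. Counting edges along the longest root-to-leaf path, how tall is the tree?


In a balanced binary tree with n leaves the deepest leaf is ceil(log2(n)) edges below the root.
log2(8) = 3.0000
ceil(3.0000) = 3
height (edges) = 3

3


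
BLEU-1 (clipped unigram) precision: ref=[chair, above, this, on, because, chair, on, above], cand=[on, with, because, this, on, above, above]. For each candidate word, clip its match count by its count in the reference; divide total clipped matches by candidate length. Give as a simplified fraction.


Reference word counts: {'above': 2, 'because': 1, 'chair': 2, 'on': 2, 'this': 1}
Checking each candidate word (with clipping):
  'on' -> in reference (ref count 2, used 1/2) -> match (matches: 1)
  'with' -> not in reference -> no match (matches: 1)
  'because' -> in reference (ref count 1, used 1/1) -> match (matches: 2)
  'this' -> in reference (ref count 1, used 1/1) -> match (matches: 3)
  'on' -> in reference (ref count 2, used 2/2) -> match (matches: 4)
  'above' -> in reference (ref count 2, used 1/2) -> match (matches: 5)
  'above' -> in reference (ref count 2, used 2/2) -> match (matches: 6)
Clipped matches: 6, Candidate length: 7
Precision = 6/7

6/7


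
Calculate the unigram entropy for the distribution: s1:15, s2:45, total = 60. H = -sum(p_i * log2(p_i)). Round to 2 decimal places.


Computing entropy H = -sum(p_i * log2(p_i)):
  s1: p = 15/60 = 0.2500, -p*log2(p) = 0.5000
  s2: p = 45/60 = 0.7500, -p*log2(p) = 0.3113
H = sum of terms = 0.8113
Rounded to 2 decimals: 0.81

0.81


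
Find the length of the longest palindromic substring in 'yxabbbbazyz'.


Scanning 'yxabbbbazyz' for palindromic substrings.
Substring at positions 2-7: 'abbbba'.
Check: reverse('abbbba') = 'abbbba' -> palindrome confirmed.
Neighbouring characters ('x' / 'z') break symmetry, so it cannot extend further.
No longer palindromic substring exists; longest length = 6

6


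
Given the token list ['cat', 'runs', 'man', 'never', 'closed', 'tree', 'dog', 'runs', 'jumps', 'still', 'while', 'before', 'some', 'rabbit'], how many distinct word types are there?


Listing all tokens and tracking unique types:
  Token 1: 'cat' -> NEW (unique so far: 1)
  Token 2: 'runs' -> NEW (unique so far: 2)
  Token 3: 'man' -> NEW (unique so far: 3)
  Token 4: 'never' -> NEW (unique so far: 4)
  Token 5: 'closed' -> NEW (unique so far: 5)
  Token 6: 'tree' -> NEW (unique so far: 6)
  Token 7: 'dog' -> NEW (unique so far: 7)
  Token 8: 'runs' -> duplicate (unique so far: 7)
  Token 9: 'jumps' -> NEW (unique so far: 8)
  Token 10: 'still' -> NEW (unique so far: 9)
  Token 11: 'while' -> NEW (unique so far: 10)
  Token 12: 'before' -> NEW (unique so far: 11)
  Token 13: 'some' -> NEW (unique so far: 12)
  Token 14: 'rabbit' -> NEW (unique so far: 13)
Unique types: ('before', 'cat', 'closed', 'dog', 'jumps', 'man', 'never', 'rabbit', 'runs', 'some', 'still', 'tree', 'while')
Vocabulary size: 13

13


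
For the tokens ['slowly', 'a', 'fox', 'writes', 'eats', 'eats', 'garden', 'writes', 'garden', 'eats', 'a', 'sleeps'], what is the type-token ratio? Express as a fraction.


Tokens: 12
Unique types: ('a', 'eats', 'fox', 'garden', 'sleeps', 'slowly', 'writes') = 7
TTR = 7/12
Already in lowest terms.

7/12


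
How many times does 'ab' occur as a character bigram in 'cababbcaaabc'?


Scanning 'cababbcaaabc' for bigram 'ab':
  Position 0: 'ca' -> no
  Position 1: 'ab' -> MATCH
  Position 2: 'ba' -> no
  Position 3: 'ab' -> MATCH
  Position 4: 'bb' -> no
  Position 5: 'bc' -> no
  Position 6: 'ca' -> no
  Position 7: 'aa' -> no
  Position 8: 'aa' -> no
  Position 9: 'ab' -> MATCH
  Position 10: 'bc' -> no
Total matches: 3

3


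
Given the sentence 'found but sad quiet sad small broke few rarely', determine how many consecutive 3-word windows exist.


Word trigrams from [9] words:
  Trigram 1: (found but sad)
  Trigram 2: (but sad quiet)
  Trigram 3: (sad quiet sad)
  Trigram 4: (quiet sad small)
  Trigram 5: (sad small broke)
  Trigram 6: (small broke few)
  Trigram 7: (broke few rarely)
Total word trigrams: 9 - 2 = 7

7


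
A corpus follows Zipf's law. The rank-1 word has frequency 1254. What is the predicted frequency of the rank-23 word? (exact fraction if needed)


Zipf's law: freq(rank) = f1 / rank
f1 = 1254, rank = 23
freq = 1254 / 23
GCD(1254, 23) = 1
Simplified: 1254/23

1254/23


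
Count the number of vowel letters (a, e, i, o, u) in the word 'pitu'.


Scanning each character of 'pitu':
  Position 1: 'p' -> consonant (running count: 0)
  Position 2: 'i' -> vowel (running count: 1)
  Position 3: 't' -> consonant (running count: 1)
  Position 4: 'u' -> vowel (running count: 2)
Total vowels: 2

2


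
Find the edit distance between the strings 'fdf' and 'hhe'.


Building DP table for s1='fdf' (len 3) and s2='hhe' (len 3):
       h  h  e
    0  1  2  3
  f 1  1  2  3
  d 2  2  2  3
  f 3  3  3  3
Edit distance = dp[3][3] = 3

3


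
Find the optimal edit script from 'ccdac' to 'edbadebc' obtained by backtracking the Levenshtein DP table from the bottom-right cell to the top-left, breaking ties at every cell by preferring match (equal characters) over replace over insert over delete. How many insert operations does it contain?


Edit distance = 6. Backtracking from cell (5, 8) with preference match > replace > insert > delete,
then listing the resulting alignment 'ccdac' -> 'edbadebc' left to right:
  Step 1: insert 'e' [insertion #1]
  Step 2: insert 'd' [insertion #2]
  Step 3: replace c->b
  Step 4: replace c->a
  Step 5: keep 'd'
  Step 6: insert 'e' [insertion #3]
  Step 7: replace a->b
  Step 8: keep 'c'
Total insertions: 3

3


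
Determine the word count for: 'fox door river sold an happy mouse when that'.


Counting words by splitting on spaces:
  Word 1: 'fox'
  Word 2: 'door'
  Word 3: 'river'
  Word 4: 'sold'
  Word 5: 'an'
  Word 6: 'happy'
  Word 7: 'mouse'
  Word 8: 'when'
  Word 9: 'that'
Total words: 9

9


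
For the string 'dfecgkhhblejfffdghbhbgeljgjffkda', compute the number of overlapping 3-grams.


String 'dfecgkhhblejfffdghbhbgeljgjffkda' has length L = 32.
Number of overlapping n-grams = L - n + 1
Substituting: 32 - 3 + 1 = 30

30


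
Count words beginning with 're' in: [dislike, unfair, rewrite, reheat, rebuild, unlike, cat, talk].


Checking each word for prefix 're':
  'dislike' -> no (count: 0)
  'unfair' -> no (count: 0)
  'rewrite' -> YES, starts with 're' (count: 1)
  'reheat' -> YES, starts with 're' (count: 2)
  'rebuild' -> YES, starts with 're' (count: 3)
  'unlike' -> no (count: 3)
  'cat' -> no (count: 3)
  'talk' -> no (count: 3)
Total with prefix 're': 3

3


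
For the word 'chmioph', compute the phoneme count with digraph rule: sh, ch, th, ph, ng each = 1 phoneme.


Parsing 'chmioph' greedily, digraphs first:
  'ch' -> digraph (1 consonant phoneme) (phonemes so far: 1)
  'm' -> consonant phoneme (phonemes so far: 2)
  'i' -> vowel phoneme (phonemes so far: 3)
  'o' -> vowel phoneme (phonemes so far: 4)
  'ph' -> digraph (1 consonant phoneme) (phonemes so far: 5)
Total phonemes: 5

5


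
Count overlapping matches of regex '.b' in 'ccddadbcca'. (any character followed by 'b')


Pattern: .b means any character followed by 'b'.
Scanning 'ccddadbcca' position-by-position:
  Pos 0: window 'cc' -> no
  Pos 1: window 'cd' -> no
  Pos 2: window 'dd' -> no
  Pos 3: window 'da' -> no
  Pos 4: window 'ad' -> no
  Pos 5: window 'db' -> MATCH
  Pos 6: window 'bc' -> no
  Pos 7: window 'cc' -> no
  Pos 8: window 'ca' -> no
  Pos 9: window 'a' -> no
Total matches: 1

1


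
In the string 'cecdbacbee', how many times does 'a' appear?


Scanning 'cecdbacbee' for 'a':
  Position 5: 'a' -> MATCH (count: 1)
Total occurrences of 'a': 1

1


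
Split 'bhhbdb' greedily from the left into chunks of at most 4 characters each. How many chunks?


'bhhbdb' has 6 characters.
Chunking with max size 4:
  Chunk 1: 'bhhb' (positions 0-3)
  Chunk 2: 'db' (positions 4-5)
Total chunks: ceil(6 / 4) = 2

2


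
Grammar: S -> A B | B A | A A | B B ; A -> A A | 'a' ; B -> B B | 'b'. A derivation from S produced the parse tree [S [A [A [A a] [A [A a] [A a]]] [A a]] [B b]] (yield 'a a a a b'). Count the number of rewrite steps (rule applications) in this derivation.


Every bracketed nonterminal node [X ...] in the tree is produced by exactly one rule application.
Reading the tree off as a leftmost derivation:
  Step 1: S  =>  A B   (applied S -> A B)
  Step 2: A B  =>  A A B   (applied A -> A A)
  Step 3: A A B  =>  A A A B   (applied A -> A A)
  Step 4: A A A B  =>  a A A B   (applied A -> a)
  Step 5: a A A B  =>  a A A A B   (applied A -> A A)
  Step 6: a A A A B  =>  a a A A B   (applied A -> a)
  Step 7: a a A A B  =>  a a a A B   (applied A -> a)
  Step 8: a a a A B  =>  a a a a B   (applied A -> a)
  Step 9: a a a a B  =>  a a a a b   (applied B -> b)
Final yield: a a a a b
Total rewrite steps: 9

9


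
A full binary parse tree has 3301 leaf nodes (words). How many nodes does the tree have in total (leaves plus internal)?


Leaf nodes (terminals): 3301
Internal nodes = n - 1 = 3301 - 1 = 3300
Total = leaves + internal = 3301 + 3300 = 6601

6601


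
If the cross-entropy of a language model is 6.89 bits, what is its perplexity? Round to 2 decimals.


Perplexity formula: PP = 2^H
H = 6.89
PP = 2^6.89
Decompose: 2^6.89 = 2^6 * 2^0.89
2^6 = 64, 2^0.89 ~ 1.8531761
PP ~ 64 * 1.8531761 = 118.6032704
Rounded to 2 decimals: 118.60

118.60


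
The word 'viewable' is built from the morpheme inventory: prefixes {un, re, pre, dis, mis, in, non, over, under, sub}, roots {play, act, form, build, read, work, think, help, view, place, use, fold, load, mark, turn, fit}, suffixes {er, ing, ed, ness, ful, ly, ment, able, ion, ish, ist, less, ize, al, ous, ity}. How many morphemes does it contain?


Segmenting 'viewable' against the inventory:
  'view' -> root (morpheme 1)
  'able' -> suffix (morpheme 2)
Total morphemes: 2

2


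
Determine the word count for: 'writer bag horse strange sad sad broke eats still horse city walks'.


Counting words by splitting on spaces:
  Word 1: 'writer'
  Word 2: 'bag'
  Word 3: 'horse'
  Word 4: 'strange'
  Word 5: 'sad'
  Word 6: 'sad'
  Word 7: 'broke'
  Word 8: 'eats'
  Word 9: 'still'
  Word 10: 'horse'
  Word 11: 'city'
  Word 12: 'walks'
Total words: 12

12


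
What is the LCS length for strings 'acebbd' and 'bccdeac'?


DP table for LCS of 'acebbd' and 'bccdeac':
       b  c  c  d  e  a  c
    0  0  0  0  0  0  0  0
  a 0  0  0  0  0  0  1  1
  c 0  0  1  1  1  1  1  2
  e 0  0  1  1  1  2  2  2
  b 0  1  1  1  1  2  2  2
  b 0  1  1  1  1  2  2  2
  d 0  1  1  1  2  2  2  2
LCS: 'ac'
LCS length = 2

2


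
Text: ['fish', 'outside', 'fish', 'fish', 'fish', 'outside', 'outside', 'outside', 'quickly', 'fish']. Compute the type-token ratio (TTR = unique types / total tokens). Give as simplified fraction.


Tokens: 10
Unique types: ('fish', 'outside', 'quickly') = 3
TTR = 3/10
Already in lowest terms.

3/10


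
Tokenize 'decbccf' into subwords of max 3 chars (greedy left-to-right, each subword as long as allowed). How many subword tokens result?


'decbccf' has 7 characters.
Chunking with max size 3:
  Chunk 1: 'dec' (positions 0-2)
  Chunk 2: 'bcc' (positions 3-5)
  Chunk 3: 'f' (positions 6-6)
Total chunks: ceil(7 / 3) = 3

3


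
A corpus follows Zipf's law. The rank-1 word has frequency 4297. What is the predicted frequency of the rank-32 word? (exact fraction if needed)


Zipf's law: freq(rank) = f1 / rank
f1 = 4297, rank = 32
freq = 4297 / 32
GCD(4297, 32) = 1
Simplified: 4297/32

4297/32


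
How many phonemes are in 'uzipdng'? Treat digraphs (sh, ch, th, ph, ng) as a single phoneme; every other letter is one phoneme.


Parsing 'uzipdng' greedily, digraphs first:
  'u' -> vowel phoneme (phonemes so far: 1)
  'z' -> consonant phoneme (phonemes so far: 2)
  'i' -> vowel phoneme (phonemes so far: 3)
  'p' -> consonant phoneme (phonemes so far: 4)
  'd' -> consonant phoneme (phonemes so far: 5)
  'ng' -> digraph (1 consonant phoneme) (phonemes so far: 6)
Total phonemes: 6

6


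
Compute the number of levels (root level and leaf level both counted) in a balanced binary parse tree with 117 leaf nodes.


In a balanced binary tree with n leaves the deepest leaf is ceil(log2(n)) edges below the root,
so counting node levels inclusive of root and leaves gives ceil(log2(n)) + 1 levels.
log2(117) = 6.8704
ceil(6.8704) = 7
levels = 7 + 1 = 8

8


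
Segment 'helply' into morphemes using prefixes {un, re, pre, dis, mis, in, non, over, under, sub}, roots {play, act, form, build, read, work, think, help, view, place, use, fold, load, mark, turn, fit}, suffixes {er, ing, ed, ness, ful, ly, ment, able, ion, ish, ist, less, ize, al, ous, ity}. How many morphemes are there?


Segmenting 'helply' against the inventory:
  'help' -> root (morpheme 1)
  'ly' -> suffix (morpheme 2)
Total morphemes: 2

2


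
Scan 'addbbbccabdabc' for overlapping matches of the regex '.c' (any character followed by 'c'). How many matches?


Pattern: .c means any character followed by 'c'.
Scanning 'addbbbccabdabc' position-by-position:
  Pos 0: window 'ad' -> no
  Pos 1: window 'dd' -> no
  Pos 2: window 'db' -> no
  Pos 3: window 'bb' -> no
  Pos 4: window 'bb' -> no
  Pos 5: window 'bc' -> MATCH
  Pos 6: window 'cc' -> MATCH
  Pos 7: window 'ca' -> no
  Pos 8: window 'ab' -> no
  Pos 9: window 'bd' -> no
  Pos 10: window 'da' -> no
  Pos 11: window 'ab' -> no
  Pos 12: window 'bc' -> MATCH
  Pos 13: window 'c' -> no
Total matches: 3

3


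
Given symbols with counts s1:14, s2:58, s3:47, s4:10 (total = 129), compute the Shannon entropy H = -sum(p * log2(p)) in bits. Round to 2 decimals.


Computing entropy H = -sum(p_i * log2(p_i)):
  s1: p = 14/129 = 0.1085, -p*log2(p) = 0.3477
  s2: p = 58/129 = 0.4496, -p*log2(p) = 0.5185
  s3: p = 47/129 = 0.3643, -p*log2(p) = 0.5307
  s4: p = 10/129 = 0.0775, -p*log2(p) = 0.2860
H = sum of terms = 1.6829
Rounded to 2 decimals: 1.68

1.68


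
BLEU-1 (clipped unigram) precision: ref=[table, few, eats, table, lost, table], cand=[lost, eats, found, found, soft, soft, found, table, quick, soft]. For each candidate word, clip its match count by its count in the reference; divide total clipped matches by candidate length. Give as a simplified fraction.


Reference word counts: {'eats': 1, 'few': 1, 'lost': 1, 'table': 3}
Checking each candidate word (with clipping):
  'lost' -> in reference (ref count 1, used 1/1) -> match (matches: 1)
  'eats' -> in reference (ref count 1, used 1/1) -> match (matches: 2)
  'found' -> not in reference -> no match (matches: 2)
  'found' -> not in reference -> no match (matches: 2)
  'soft' -> not in reference -> no match (matches: 2)
  'soft' -> not in reference -> no match (matches: 2)
  'found' -> not in reference -> no match (matches: 2)
  'table' -> in reference (ref count 3, used 1/3) -> match (matches: 3)
  'quick' -> not in reference -> no match (matches: 3)
  'soft' -> not in reference -> no match (matches: 3)
Clipped matches: 3, Candidate length: 10
Precision = 3/10

3/10


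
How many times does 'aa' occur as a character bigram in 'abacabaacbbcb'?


Scanning 'abacabaacbbcb' for bigram 'aa':
  Position 0: 'ab' -> no
  Position 1: 'ba' -> no
  Position 2: 'ac' -> no
  Position 3: 'ca' -> no
  Position 4: 'ab' -> no
  Position 5: 'ba' -> no
  Position 6: 'aa' -> MATCH
  Position 7: 'ac' -> no
  Position 8: 'cb' -> no
  Position 9: 'bb' -> no
  Position 10: 'bc' -> no
  Position 11: 'cb' -> no
Total matches: 1

1


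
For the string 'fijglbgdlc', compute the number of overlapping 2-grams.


String 'fijglbgdlc' has length L = 10.
Number of overlapping n-grams = L - n + 1
Substituting: 10 - 2 + 1 = 9

9


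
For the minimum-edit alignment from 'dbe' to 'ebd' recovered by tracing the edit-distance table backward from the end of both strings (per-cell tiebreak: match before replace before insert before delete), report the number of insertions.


Edit distance = 2. Backtracking from cell (3, 3) with preference match > replace > insert > delete,
then listing the resulting alignment 'dbe' -> 'ebd' left to right:
  Step 1: replace d->e
  Step 2: keep 'b'
  Step 3: replace e->d
Total insertions: 0

0


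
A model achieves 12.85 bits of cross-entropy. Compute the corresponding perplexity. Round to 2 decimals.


Perplexity formula: PP = 2^H
H = 12.85
PP = 2^12.85
Decompose: 2^12.85 = 2^12 * 2^0.85
2^12 = 4096, 2^0.85 ~ 1.8025009
PP ~ 4096 * 1.8025009 = 7383.0436864
Rounded to 2 decimals: 7383.04

7383.04


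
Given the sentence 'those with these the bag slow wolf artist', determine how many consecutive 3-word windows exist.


Word trigrams from [8] words:
  Trigram 1: (those with these)
  Trigram 2: (with these the)
  Trigram 3: (these the bag)
  Trigram 4: (the bag slow)
  Trigram 5: (bag slow wolf)
  Trigram 6: (slow wolf artist)
Total word trigrams: 8 - 2 = 6

6


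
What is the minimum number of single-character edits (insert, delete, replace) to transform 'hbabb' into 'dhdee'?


Building DP table for s1='hbabb' (len 5) and s2='dhdee' (len 5):
       d  h  d  e  e
    0  1  2  3  4  5
  h 1  1  1  2  3  4
  b 2  2  2  2  3  4
  a 3  3  3  3  3  4
  b 4  4  4  4  4  4
  b 5  5  5  5  5  5
Edit distance = dp[5][5] = 5

5


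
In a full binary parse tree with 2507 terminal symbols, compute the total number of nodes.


Leaf nodes (terminals): 2507
Internal nodes = n - 1 = 2507 - 1 = 2506
Total = leaves + internal = 2507 + 2506 = 5013

5013


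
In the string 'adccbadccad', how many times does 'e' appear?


Scanning 'adccbadccad' for 'e':
  No matches found.
Total occurrences of 'e': 0

0


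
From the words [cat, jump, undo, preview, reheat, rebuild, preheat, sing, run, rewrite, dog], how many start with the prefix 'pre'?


Checking each word for prefix 'pre':
  'cat' -> no (count: 0)
  'jump' -> no (count: 0)
  'undo' -> no (count: 0)
  'preview' -> YES, starts with 'pre' (count: 1)
  'reheat' -> no (count: 1)
  'rebuild' -> no (count: 1)
  'preheat' -> YES, starts with 'pre' (count: 2)
  'sing' -> no (count: 2)
  'run' -> no (count: 2)
  'rewrite' -> no (count: 2)
  'dog' -> no (count: 2)
Total with prefix 'pre': 2

2


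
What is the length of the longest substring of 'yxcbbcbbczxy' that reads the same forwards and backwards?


Scanning 'yxcbbcbbczxy' for palindromic substrings.
Substring at positions 2-8: 'cbbcbbc'.
Check: reverse('cbbcbbc') = 'cbbcbbc' -> palindrome confirmed.
Neighbouring characters ('x' / 'z') break symmetry, so it cannot extend further.
No longer palindromic substring exists; longest length = 7

7


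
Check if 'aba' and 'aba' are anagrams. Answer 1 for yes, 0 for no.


Sort characters of 'aba': 'aab'
Sort characters of 'aba': 'aab'
Sorted forms match -> they ARE anagrams
Result: 1

1


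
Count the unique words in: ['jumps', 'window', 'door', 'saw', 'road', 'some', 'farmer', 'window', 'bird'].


Listing all tokens and tracking unique types:
  Token 1: 'jumps' -> NEW (unique so far: 1)
  Token 2: 'window' -> NEW (unique so far: 2)
  Token 3: 'door' -> NEW (unique so far: 3)
  Token 4: 'saw' -> NEW (unique so far: 4)
  Token 5: 'road' -> NEW (unique so far: 5)
  Token 6: 'some' -> NEW (unique so far: 6)
  Token 7: 'farmer' -> NEW (unique so far: 7)
  Token 8: 'window' -> duplicate (unique so far: 7)
  Token 9: 'bird' -> NEW (unique so far: 8)
Unique types: ('bird', 'door', 'farmer', 'jumps', 'road', 'saw', 'some', 'window')
Vocabulary size: 8

8


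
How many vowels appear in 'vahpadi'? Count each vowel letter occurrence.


Scanning each character of 'vahpadi':
  Position 1: 'v' -> consonant (running count: 0)
  Position 2: 'a' -> vowel (running count: 1)
  Position 3: 'h' -> consonant (running count: 1)
  Position 4: 'p' -> consonant (running count: 1)
  Position 5: 'a' -> vowel (running count: 2)
  Position 6: 'd' -> consonant (running count: 2)
  Position 7: 'i' -> vowel (running count: 3)
Total vowels: 3

3


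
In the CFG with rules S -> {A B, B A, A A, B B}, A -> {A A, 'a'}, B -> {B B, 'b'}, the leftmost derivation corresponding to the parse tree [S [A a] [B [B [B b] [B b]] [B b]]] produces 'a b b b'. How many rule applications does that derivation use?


Every bracketed nonterminal node [X ...] in the tree is produced by exactly one rule application.
Reading the tree off as a leftmost derivation:
  Step 1: S  =>  A B   (applied S -> A B)
  Step 2: A B  =>  a B   (applied A -> a)
  Step 3: a B  =>  a B B   (applied B -> B B)
  Step 4: a B B  =>  a B B B   (applied B -> B B)
  Step 5: a B B B  =>  a b B B   (applied B -> b)
  Step 6: a b B B  =>  a b b B   (applied B -> b)
  Step 7: a b b B  =>  a b b b   (applied B -> b)
Final yield: a b b b
Total rewrite steps: 7

7


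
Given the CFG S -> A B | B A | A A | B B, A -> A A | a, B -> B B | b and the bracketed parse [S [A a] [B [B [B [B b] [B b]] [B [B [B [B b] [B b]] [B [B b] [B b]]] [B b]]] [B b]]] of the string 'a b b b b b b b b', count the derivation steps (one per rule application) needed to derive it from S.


Every bracketed nonterminal node [X ...] in the tree is produced by exactly one rule application.
Reading the tree off as a leftmost derivation:
  Step 1: S  =>  A B   (applied S -> A B)
  Step 2: A B  =>  a B   (applied A -> a)
  Step 3: a B  =>  a B B   (applied B -> B B)
  Step 4: a B B  =>  a B B B   (applied B -> B B)
  Step 5: a B B B  =>  a B B B B   (applied B -> B B)
  Step 6: a B B B B  =>  a b B B B   (applied B -> b)
  Step 7: a b B B B  =>  a b b B B   (applied B -> b)
  Step 8: a b b B B  =>  a b b B B B   (applied B -> B B)
  Step 9: a b b B B B  =>  a b b B B B B   (applied B -> B B)
  Step 10: a b b B B B B  =>  a b b B B B B B   (applied B -> B B)
  Step 11: a b b B B B B B  =>  a b b b B B B B   (applied B -> b)
  Step 12: a b b b B B B B  =>  a b b b b B B B   (applied B -> b)
  Step 13: a b b b b B B B  =>  a b b b b B B B B   (applied B -> B B)
  Step 14: a b b b b B B B B  =>  a b b b b b B B B   (applied B -> b)
  Step 15: a b b b b b B B B  =>  a b b b b b b B B   (applied B -> b)
  Step 16: a b b b b b b B B  =>  a b b b b b b b B   (applied B -> b)
  Step 17: a b b b b b b b B  =>  a b b b b b b b b   (applied B -> b)
Final yield: a b b b b b b b b
Total rewrite steps: 17

17


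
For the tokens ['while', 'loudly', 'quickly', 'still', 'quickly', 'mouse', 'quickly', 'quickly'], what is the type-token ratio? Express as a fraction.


Tokens: 8
Unique types: ('loudly', 'mouse', 'quickly', 'still', 'while') = 5
TTR = 5/8
Already in lowest terms.

5/8


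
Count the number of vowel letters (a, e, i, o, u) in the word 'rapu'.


Scanning each character of 'rapu':
  Position 1: 'r' -> consonant (running count: 0)
  Position 2: 'a' -> vowel (running count: 1)
  Position 3: 'p' -> consonant (running count: 1)
  Position 4: 'u' -> vowel (running count: 2)
Total vowels: 2

2


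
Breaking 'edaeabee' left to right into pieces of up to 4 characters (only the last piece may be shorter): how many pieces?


'edaeabee' has 8 characters.
Chunking with max size 4:
  Chunk 1: 'edae' (positions 0-3)
  Chunk 2: 'abee' (positions 4-7)
Total chunks: ceil(8 / 4) = 2

2


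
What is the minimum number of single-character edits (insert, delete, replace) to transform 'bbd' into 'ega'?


Building DP table for s1='bbd' (len 3) and s2='ega' (len 3):
       e  g  a
    0  1  2  3
  b 1  1  2  3
  b 2  2  2  3
  d 3  3  3  3
Edit distance = dp[3][3] = 3

3


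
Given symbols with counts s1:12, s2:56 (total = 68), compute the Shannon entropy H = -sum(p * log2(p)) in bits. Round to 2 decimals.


Computing entropy H = -sum(p_i * log2(p_i)):
  s1: p = 12/68 = 0.1765, -p*log2(p) = 0.4416
  s2: p = 56/68 = 0.8235, -p*log2(p) = 0.2307
H = sum of terms = 0.6723
Rounded to 2 decimals: 0.67

0.67


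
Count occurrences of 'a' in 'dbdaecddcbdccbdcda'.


Scanning 'dbdaecddcbdccbdcda' for 'a':
  Position 3: 'a' -> MATCH (count: 1)
  Position 17: 'a' -> MATCH (count: 2)
Total occurrences of 'a': 2

2


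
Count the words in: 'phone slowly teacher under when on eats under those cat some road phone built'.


Counting words by splitting on spaces:
  Word 1: 'phone'
  Word 2: 'slowly'
  Word 3: 'teacher'
  Word 4: 'under'
  Word 5: 'when'
  Word 6: 'on'
  Word 7: 'eats'
  Word 8: 'under'
  Word 9: 'those'
  Word 10: 'cat'
  Word 11: 'some'
  Word 12: 'road'
  Word 13: 'phone'
  Word 14: 'built'
Total words: 14

14


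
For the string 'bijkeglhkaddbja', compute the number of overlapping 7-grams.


String 'bijkeglhkaddbja' has length L = 15.
Number of overlapping n-grams = L - n + 1
Substituting: 15 - 7 + 1 = 9

9


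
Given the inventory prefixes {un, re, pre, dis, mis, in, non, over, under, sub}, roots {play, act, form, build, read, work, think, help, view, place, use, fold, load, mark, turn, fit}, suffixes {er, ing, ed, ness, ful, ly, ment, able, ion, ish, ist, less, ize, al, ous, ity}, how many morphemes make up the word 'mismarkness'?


Segmenting 'mismarkness' against the inventory:
  'mis' -> prefix (morpheme 1)
  'mark' -> root (morpheme 2)
  'ness' -> suffix (morpheme 3)
Total morphemes: 3

3


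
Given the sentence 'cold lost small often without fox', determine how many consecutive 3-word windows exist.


Word trigrams from [6] words:
  Trigram 1: (cold lost small)
  Trigram 2: (lost small often)
  Trigram 3: (small often without)
  Trigram 4: (often without fox)
Total word trigrams: 6 - 2 = 4

4


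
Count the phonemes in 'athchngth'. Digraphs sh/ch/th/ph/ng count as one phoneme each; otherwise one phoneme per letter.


Parsing 'athchngth' greedily, digraphs first:
  'a' -> vowel phoneme (phonemes so far: 1)
  'th' -> digraph (1 consonant phoneme) (phonemes so far: 2)
  'ch' -> digraph (1 consonant phoneme) (phonemes so far: 3)
  'ng' -> digraph (1 consonant phoneme) (phonemes so far: 4)
  'th' -> digraph (1 consonant phoneme) (phonemes so far: 5)
Total phonemes: 5

5


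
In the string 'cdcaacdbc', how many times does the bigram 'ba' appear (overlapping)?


Scanning 'cdcaacdbc' for bigram 'ba':
  Position 0: 'cd' -> no
  Position 1: 'dc' -> no
  Position 2: 'ca' -> no
  Position 3: 'aa' -> no
  Position 4: 'ac' -> no
  Position 5: 'cd' -> no
  Position 6: 'db' -> no
  Position 7: 'bc' -> no
Total matches: 0

0


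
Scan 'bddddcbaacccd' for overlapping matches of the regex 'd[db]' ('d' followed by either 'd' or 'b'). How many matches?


Pattern: d[db] means 'd' followed by either 'd' or 'b'.
Scanning 'bddddcbaacccd' position-by-position:
  Pos 0: window 'bd' -> no
  Pos 1: window 'dd' -> MATCH
  Pos 2: window 'dd' -> MATCH
  Pos 3: window 'dd' -> MATCH
  Pos 4: window 'dc' -> no
  Pos 5: window 'cb' -> no
  Pos 6: window 'ba' -> no
  Pos 7: window 'aa' -> no
  Pos 8: window 'ac' -> no
  Pos 9: window 'cc' -> no
  Pos 10: window 'cc' -> no
  Pos 11: window 'cd' -> no
  Pos 12: window 'd' -> no
Total matches: 3

3


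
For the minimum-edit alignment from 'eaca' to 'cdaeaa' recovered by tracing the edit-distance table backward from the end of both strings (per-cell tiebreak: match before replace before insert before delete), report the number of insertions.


Edit distance = 4. Backtracking from cell (4, 6) with preference match > replace > insert > delete,
then listing the resulting alignment 'eaca' -> 'cdaeaa' left to right:
  Step 1: insert 'c' [insertion #1]
  Step 2: replace e->d
  Step 3: keep 'a'
  Step 4: insert 'e' [insertion #2]
  Step 5: replace c->a
  Step 6: keep 'a'
Total insertions: 2

2


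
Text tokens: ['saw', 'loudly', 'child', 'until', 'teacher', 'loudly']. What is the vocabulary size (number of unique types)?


Listing all tokens and tracking unique types:
  Token 1: 'saw' -> NEW (unique so far: 1)
  Token 2: 'loudly' -> NEW (unique so far: 2)
  Token 3: 'child' -> NEW (unique so far: 3)
  Token 4: 'until' -> NEW (unique so far: 4)
  Token 5: 'teacher' -> NEW (unique so far: 5)
  Token 6: 'loudly' -> duplicate (unique so far: 5)
Unique types: ('child', 'loudly', 'saw', 'teacher', 'until')
Vocabulary size: 5

5


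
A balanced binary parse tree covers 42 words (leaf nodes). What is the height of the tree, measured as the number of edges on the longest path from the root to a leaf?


In a balanced binary tree with n leaves the deepest leaf is ceil(log2(n)) edges below the root.
log2(42) = 5.3923
ceil(5.3923) = 6
height (edges) = 6

6


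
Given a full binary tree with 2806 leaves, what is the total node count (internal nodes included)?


Leaf nodes (terminals): 2806
Internal nodes = n - 1 = 2806 - 1 = 2805
Total = leaves + internal = 2806 + 2805 = 5611

5611


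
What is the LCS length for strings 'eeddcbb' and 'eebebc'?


DP table for LCS of 'eeddcbb' and 'eebebc':
       e  e  b  e  b  c
    0  0  0  0  0  0  0
  e 0  1  1  1  1  1  1
  e 0  1  2  2  2  2  2
  d 0  1  2  2  2  2  2
  d 0  1  2  2  2  2  2
  c 0  1  2  2  2  2  3
  b 0  1  2  3  3  3  3
  b 0  1  2  3  3  4  4
LCS: 'eebb'
LCS length = 4

4


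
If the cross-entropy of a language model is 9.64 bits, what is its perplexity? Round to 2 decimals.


Perplexity formula: PP = 2^H
H = 9.64
PP = 2^9.64
Decompose: 2^9.64 = 2^9 * 2^0.64
2^9 = 512, 2^0.64 ~ 1.5583292
PP ~ 512 * 1.5583292 = 797.8645504
Rounded to 2 decimals: 797.86

797.86


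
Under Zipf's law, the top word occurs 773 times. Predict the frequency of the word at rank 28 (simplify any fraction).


Zipf's law: freq(rank) = f1 / rank
f1 = 773, rank = 28
freq = 773 / 28
GCD(773, 28) = 1
Simplified: 773/28

773/28


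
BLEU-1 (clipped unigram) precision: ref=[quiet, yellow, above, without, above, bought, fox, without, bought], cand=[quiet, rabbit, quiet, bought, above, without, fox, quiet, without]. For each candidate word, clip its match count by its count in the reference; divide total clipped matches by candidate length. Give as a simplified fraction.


Reference word counts: {'above': 2, 'bought': 2, 'fox': 1, 'quiet': 1, 'without': 2, 'yellow': 1}
Checking each candidate word (with clipping):
  'quiet' -> in reference (ref count 1, used 1/1) -> match (matches: 1)
  'rabbit' -> not in reference -> no match (matches: 1)
  'quiet' -> ref count 1 already used up (1/1) -> clipped, no match (matches: 1)
  'bought' -> in reference (ref count 2, used 1/2) -> match (matches: 2)
  'above' -> in reference (ref count 2, used 1/2) -> match (matches: 3)
  'without' -> in reference (ref count 2, used 1/2) -> match (matches: 4)
  'fox' -> in reference (ref count 1, used 1/1) -> match (matches: 5)
  'quiet' -> ref count 1 already used up (1/1) -> clipped, no match (matches: 5)
  'without' -> in reference (ref count 2, used 2/2) -> match (matches: 6)
Clipped matches: 6, Candidate length: 9
Precision = 6/9 = 2/3

2/3


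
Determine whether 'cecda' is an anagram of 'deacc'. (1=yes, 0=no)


Sort characters of 'cecda': 'accde'
Sort characters of 'deacc': 'accde'
Sorted forms match -> they ARE anagrams
Result: 1

1


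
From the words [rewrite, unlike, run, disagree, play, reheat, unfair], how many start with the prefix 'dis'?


Checking each word for prefix 'dis':
  'rewrite' -> no (count: 0)
  'unlike' -> no (count: 0)
  'run' -> no (count: 0)
  'disagree' -> YES, starts with 'dis' (count: 1)
  'play' -> no (count: 1)
  'reheat' -> no (count: 1)
  'unfair' -> no (count: 1)
Total with prefix 'dis': 1

1


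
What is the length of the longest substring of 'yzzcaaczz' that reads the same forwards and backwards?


Scanning 'yzzcaaczz' for palindromic substrings.
Substring at positions 1-8: 'zzcaaczz'.
Check: reverse('zzcaaczz') = 'zzcaaczz' -> palindrome confirmed.
Neighbouring characters ('y' / '-') break symmetry, so it cannot extend further.
No longer palindromic substring exists; longest length = 8

8


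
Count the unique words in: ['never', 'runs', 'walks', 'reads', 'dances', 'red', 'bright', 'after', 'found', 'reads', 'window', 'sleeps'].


Listing all tokens and tracking unique types:
  Token 1: 'never' -> NEW (unique so far: 1)
  Token 2: 'runs' -> NEW (unique so far: 2)
  Token 3: 'walks' -> NEW (unique so far: 3)
  Token 4: 'reads' -> NEW (unique so far: 4)
  Token 5: 'dances' -> NEW (unique so far: 5)
  Token 6: 'red' -> NEW (unique so far: 6)
  Token 7: 'bright' -> NEW (unique so far: 7)
  Token 8: 'after' -> NEW (unique so far: 8)
  Token 9: 'found' -> NEW (unique so far: 9)
  Token 10: 'reads' -> duplicate (unique so far: 9)
  Token 11: 'window' -> NEW (unique so far: 10)
  Token 12: 'sleeps' -> NEW (unique so far: 11)
Unique types: ('after', 'bright', 'dances', 'found', 'never', 'reads', 'red', 'runs', 'sleeps', 'walks', 'window')
Vocabulary size: 11

11


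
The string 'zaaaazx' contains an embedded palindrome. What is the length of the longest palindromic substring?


Scanning 'zaaaazx' for palindromic substrings.
Substring at positions 0-5: 'zaaaaz'.
Check: reverse('zaaaaz') = 'zaaaaz' -> palindrome confirmed.
Neighbouring characters ('-' / 'x') break symmetry, so it cannot extend further.
No longer palindromic substring exists; longest length = 6

6


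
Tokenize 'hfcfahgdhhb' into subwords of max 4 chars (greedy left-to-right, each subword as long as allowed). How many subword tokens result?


'hfcfahgdhhb' has 11 characters.
Chunking with max size 4:
  Chunk 1: 'hfcf' (positions 0-3)
  Chunk 2: 'ahgd' (positions 4-7)
  Chunk 3: 'hhb' (positions 8-10)
Total chunks: ceil(11 / 4) = 3

3


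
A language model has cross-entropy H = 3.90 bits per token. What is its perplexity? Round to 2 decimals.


Perplexity formula: PP = 2^H
H = 3.90
PP = 2^3.90
Decompose: 2^3.90 = 2^3 * 2^0.90
2^3 = 8, 2^0.90 ~ 1.8660660
PP ~ 8 * 1.8660660 = 14.9285280
Rounded to 2 decimals: 14.93

14.93


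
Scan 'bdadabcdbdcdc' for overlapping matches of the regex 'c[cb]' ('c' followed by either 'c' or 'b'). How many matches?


Pattern: c[cb] means 'c' followed by either 'c' or 'b'.
Scanning 'bdadabcdbdcdc' position-by-position:
  Pos 0: window 'bd' -> no
  Pos 1: window 'da' -> no
  Pos 2: window 'ad' -> no
  Pos 3: window 'da' -> no
  Pos 4: window 'ab' -> no
  Pos 5: window 'bc' -> no
  Pos 6: window 'cd' -> no
  Pos 7: window 'db' -> no
  Pos 8: window 'bd' -> no
  Pos 9: window 'dc' -> no
  Pos 10: window 'cd' -> no
  Pos 11: window 'dc' -> no
  Pos 12: window 'c' -> no
Total matches: 0

0
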